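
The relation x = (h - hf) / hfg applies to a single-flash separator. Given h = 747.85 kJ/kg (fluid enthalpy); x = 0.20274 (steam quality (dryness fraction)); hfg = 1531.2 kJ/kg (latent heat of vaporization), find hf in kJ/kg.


hf = h - x * hfg
hf = 747.85 - 0.20274 * 1531.2
hf = 437.41 kJ/kg


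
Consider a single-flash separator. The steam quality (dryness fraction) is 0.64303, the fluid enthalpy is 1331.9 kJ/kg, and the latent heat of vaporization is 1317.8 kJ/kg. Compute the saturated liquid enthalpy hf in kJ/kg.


hf = h - x * hfg
hf = 1331.9 - 0.64303 * 1317.8
hf = 484.52 kJ/kg


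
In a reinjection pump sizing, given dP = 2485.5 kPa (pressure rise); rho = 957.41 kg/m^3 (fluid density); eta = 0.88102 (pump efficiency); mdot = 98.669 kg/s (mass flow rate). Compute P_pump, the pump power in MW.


P_pump = mdot * dP / (rho * eta)
P_pump = 98.669 * 2485.5 / (957.41 * 0.88102)
P_pump = 290.7440 kW
Convert: 290.7440 kW * 0.001 = 0.29074 MW
P_pump = 0.29074 MW


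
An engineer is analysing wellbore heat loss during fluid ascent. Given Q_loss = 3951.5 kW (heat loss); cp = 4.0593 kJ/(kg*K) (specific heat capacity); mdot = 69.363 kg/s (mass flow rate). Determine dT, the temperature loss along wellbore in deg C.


dT = Q_loss / (mdot * cp)
dT = 3951.5 / (69.363 * 4.0593)
dT = 14.03405 K
Convert (temperature difference, 1 K = 1 deg C): 14.03405 K = 14.03405 deg C
dT = 14.034 deg C


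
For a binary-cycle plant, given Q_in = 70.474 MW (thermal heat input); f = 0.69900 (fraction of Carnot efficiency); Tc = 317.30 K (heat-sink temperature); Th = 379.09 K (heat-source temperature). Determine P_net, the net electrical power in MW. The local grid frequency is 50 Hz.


Step 1: eta = (1 - Tc/Th)*f = (1 - 317.3/379.09)*0.699 = 0.1139339
Step 2: P_net = eta * Q_in = 0.1139339 * 70.474 = 8.0294 MW
P_net = 8.0294 MW


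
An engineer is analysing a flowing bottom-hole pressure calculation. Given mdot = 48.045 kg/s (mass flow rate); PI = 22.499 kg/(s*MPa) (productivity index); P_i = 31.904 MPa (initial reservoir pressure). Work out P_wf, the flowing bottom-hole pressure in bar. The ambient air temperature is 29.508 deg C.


P_wf = P_i - mdot / PI
P_wf = 31.904 - 48.045 / 22.499
P_wf = 29.76857 MPa
Convert: 29.76857 MPa * 10.0 = 297.69 bar
P_wf = 297.69 bar


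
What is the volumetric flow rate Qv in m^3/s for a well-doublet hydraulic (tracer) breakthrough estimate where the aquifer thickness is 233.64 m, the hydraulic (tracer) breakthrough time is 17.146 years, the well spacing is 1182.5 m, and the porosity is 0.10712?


Qv = pi*hr*phi*L^2 / (3*t_bt*365.25*86400)
Qv = pi*233.64*0.10712*1182.5^2 / (3*17.146*365.25*86400)
Qv = 0.067730 m^3/s


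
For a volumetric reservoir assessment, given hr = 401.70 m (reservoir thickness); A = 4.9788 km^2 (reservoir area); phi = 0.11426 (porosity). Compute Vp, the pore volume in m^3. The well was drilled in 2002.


Vp = A * 1e6 * hr * phi
Vp = 4.9788 * 1e6 * 401.70 * 0.11426
Vp = 2.2852e+08 m^3


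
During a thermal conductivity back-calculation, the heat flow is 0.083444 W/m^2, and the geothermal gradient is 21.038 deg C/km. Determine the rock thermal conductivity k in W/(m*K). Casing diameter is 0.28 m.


k = q / (grad / 1000)
k = 0.083444 / (21.038 / 1000)
k = 3.9663 W/(m*K)


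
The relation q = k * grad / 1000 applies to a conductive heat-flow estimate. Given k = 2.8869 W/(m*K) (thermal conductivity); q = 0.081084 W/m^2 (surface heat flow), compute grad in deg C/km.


grad = q * 1000 / k
grad = 0.081084 * 1000 / 2.8869
grad = 28.087 deg C/km


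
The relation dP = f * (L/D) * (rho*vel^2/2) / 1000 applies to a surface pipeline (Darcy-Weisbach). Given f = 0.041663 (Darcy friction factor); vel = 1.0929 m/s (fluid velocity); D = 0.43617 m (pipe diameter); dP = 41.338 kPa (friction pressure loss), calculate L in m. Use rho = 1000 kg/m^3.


L = dP*1000*D / (f*rho*vel^2/2)
L = 41.338*1000*0.43617 / (0.041663*1000*1.0929^2/2)
L = 724.64 m


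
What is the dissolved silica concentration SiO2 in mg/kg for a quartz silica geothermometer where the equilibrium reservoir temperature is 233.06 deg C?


SiO2 = 10^(5.19 - 1309/(T_eq + 273.15))
SiO2 = 10^(5.19 - 1309/(233.06 + 273.15))
SiO2 = 401.90 mg/kg


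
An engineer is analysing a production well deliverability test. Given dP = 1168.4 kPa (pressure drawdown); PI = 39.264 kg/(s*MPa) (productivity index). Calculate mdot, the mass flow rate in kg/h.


mdot = PI * dP / 1000
mdot = 39.264 * 1168.4 / 1000
mdot = 45.87606 kg/s
Convert: 45.87606 kg/s * 3600.0 = 1.6515e+05 kg/h
mdot = 1.6515e+05 kg/h


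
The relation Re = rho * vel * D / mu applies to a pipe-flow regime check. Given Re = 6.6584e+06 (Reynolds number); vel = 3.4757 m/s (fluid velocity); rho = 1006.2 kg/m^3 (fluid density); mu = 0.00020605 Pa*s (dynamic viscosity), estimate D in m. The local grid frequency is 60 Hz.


D = Re * mu / (rho * vel)
D = 6.6584e+06 * 0.00020605 / (1006.2 * 3.4757)
D = 0.39230 m


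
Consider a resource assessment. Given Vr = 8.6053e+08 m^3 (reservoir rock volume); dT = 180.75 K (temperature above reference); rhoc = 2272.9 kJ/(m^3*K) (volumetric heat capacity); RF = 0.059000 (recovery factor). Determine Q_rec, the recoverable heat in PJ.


Step 1: Q_s = Vr*rhoc*dT/1e12 = 8.6053e+08*2272.9*180.75/1e12 = 353.5287 PJ
Step 2: Q_rec = Q_s * RF = 353.5287 * 0.059 = 20.858 PJ
Q_rec = 20.858 PJ


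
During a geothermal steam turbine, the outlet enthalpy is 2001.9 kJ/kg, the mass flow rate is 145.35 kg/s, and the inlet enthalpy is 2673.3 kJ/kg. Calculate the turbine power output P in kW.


P = mdot * (h_in - h_out) / 1000
P = 145.35 * (2673.3 - 2001.9) / 1000
P = 97.58799 MW
Convert: 97.58799 MW * 1000.0 = 97588 kW
P = 97588 kW


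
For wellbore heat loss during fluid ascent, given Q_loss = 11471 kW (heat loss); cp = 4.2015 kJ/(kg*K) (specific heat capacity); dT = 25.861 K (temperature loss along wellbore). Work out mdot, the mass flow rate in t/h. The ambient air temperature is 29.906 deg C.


mdot = Q_loss / (cp * dT)
mdot = 11471 / (4.2015 * 25.861)
mdot = 105.5727 kg/s
Convert: 105.5727 kg/s * 3.6 = 380.06 t/h
mdot = 380.06 t/h


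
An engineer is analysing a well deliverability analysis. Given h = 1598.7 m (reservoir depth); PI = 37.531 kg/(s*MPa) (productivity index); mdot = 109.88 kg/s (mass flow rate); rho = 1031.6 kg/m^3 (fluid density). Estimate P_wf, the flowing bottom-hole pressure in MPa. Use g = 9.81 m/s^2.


Step 1: P_i = rho*g*h/1e6 = 1031.6*9.81*1598.7/1e6 = 16.17884 MPa
Step 2: P_wf = P_i - mdot/PI = 16.17884 - 109.88/37.531 = 13.251 MPa
P_wf = 13.251 MPa


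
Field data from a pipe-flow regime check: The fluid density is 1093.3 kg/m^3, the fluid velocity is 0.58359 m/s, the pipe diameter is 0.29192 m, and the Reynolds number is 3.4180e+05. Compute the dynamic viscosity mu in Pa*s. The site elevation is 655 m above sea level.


mu = rho * vel * D / Re
mu = 1093.3 * 0.58359 * 0.29192 / 3.4180e+05
mu = 0.00054493 Pa*s


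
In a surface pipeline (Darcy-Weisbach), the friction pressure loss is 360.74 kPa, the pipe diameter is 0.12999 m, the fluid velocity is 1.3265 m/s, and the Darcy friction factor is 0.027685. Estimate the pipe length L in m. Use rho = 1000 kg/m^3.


L = dP*1000*D / (f*rho*vel^2/2)
L = 360.74*1000*0.12999 / (0.027685*1000*1.3265^2/2)
L = 1925.2 m


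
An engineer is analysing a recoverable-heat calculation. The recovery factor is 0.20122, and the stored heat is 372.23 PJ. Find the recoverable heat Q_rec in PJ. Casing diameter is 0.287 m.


Q_rec = Q_s * RF
Q_rec = 372.23 * 0.20122
Q_rec = 74.900 PJ


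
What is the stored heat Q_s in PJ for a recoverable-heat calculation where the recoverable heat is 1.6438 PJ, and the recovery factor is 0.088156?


Q_s = Q_rec / RF
Q_s = 1.6438 / 0.088156
Q_s = 18.646 PJ


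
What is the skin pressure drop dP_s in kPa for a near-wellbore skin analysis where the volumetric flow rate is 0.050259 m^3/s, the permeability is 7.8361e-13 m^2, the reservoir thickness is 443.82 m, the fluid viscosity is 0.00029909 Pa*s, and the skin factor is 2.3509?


dP_s = S * q * mu / (2*pi*k*hr) / 1000
dP_s = 2.3509 * 0.050259 * 0.00029909 / (2*pi*7.8361e-13*443.82) / 1000
dP_s = 16.172 kPa


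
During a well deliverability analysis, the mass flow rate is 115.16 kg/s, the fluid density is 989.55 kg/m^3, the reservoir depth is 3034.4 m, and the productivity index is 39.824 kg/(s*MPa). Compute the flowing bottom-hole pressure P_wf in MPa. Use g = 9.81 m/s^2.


Step 1: P_i = rho*g*h/1e6 = 989.55*9.81*3034.4/1e6 = 29.45639 MPa
Step 2: P_wf = P_i - mdot/PI = 29.45639 - 115.16/39.824 = 26.565 MPa
P_wf = 26.565 MPa


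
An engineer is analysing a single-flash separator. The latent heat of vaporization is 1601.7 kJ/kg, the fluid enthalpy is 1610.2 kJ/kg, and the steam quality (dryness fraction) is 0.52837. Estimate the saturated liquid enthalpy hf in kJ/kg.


hf = h - x * hfg
hf = 1610.2 - 0.52837 * 1601.7
hf = 763.91 kJ/kg


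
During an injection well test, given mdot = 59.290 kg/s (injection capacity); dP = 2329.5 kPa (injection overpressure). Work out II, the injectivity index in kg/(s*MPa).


II = mdot * 1000 / dP
II = 59.290 * 1000 / 2329.5
II = 25.452 kg/(s*MPa)


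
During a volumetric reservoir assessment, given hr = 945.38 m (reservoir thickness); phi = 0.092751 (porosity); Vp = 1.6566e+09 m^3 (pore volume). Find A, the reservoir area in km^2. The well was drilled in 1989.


A = Vp / (1e6 * hr * phi)
A = 1.6566e+09 / (1e6 * 945.38 * 0.092751)
A = 18.893 km^2


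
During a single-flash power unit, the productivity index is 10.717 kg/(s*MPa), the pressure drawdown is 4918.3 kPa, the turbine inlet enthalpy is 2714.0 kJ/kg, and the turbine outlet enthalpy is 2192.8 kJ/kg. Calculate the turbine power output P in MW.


Step 1: mdot = PI * dP / 1000 = 10.717 * 4918.3 / 1000 = 52.70942 kg/s
Step 2: P = mdot*(h_in - h_out)/1000 = 52.70942*(2714.0 - 2192.8)/1000 = 27.472 MW
P = 27.472 MW


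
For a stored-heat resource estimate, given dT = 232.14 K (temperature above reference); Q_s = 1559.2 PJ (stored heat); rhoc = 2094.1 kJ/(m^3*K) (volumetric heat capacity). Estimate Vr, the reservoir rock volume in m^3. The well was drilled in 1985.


Vr = Q_s * 1e12 / (rhoc * dT)
Vr = 1559.2 * 1e12 / (2094.1 * 232.14)
Vr = 3.2074e+09 m^3


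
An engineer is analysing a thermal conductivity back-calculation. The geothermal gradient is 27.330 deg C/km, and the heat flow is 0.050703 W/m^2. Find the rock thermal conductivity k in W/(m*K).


k = q / (grad / 1000)
k = 0.050703 / (27.330 / 1000)
k = 1.8552 W/(m*K)


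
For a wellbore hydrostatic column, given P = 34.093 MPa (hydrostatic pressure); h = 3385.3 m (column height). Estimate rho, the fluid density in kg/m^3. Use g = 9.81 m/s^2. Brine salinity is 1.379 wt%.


rho = P * 1e6 / (g * h)
rho = 34.093 * 1e6 / (9.81 * 3385.3)
rho = 1026.6 kg/m^3


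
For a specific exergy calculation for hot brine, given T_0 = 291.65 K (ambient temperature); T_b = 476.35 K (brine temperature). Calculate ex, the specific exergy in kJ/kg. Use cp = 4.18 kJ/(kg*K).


ex = cp * ((T_b - T_0) - T_0 * ln(T_b/T_0))
ex = 4.18 * ((476.35 - 291.65) - 291.65 * ln(476.35/291.65))
ex = 173.96 kJ/kg


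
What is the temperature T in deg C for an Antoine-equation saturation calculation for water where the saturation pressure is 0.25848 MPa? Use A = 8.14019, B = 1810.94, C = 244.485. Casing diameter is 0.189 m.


T = B / (A - log10(P_sat * 760 / 0.101325)) - C
T = 1810.94 / (8.14019 - log10(0.25848 * 760 / 0.101325)) - 244.485
T = 128.70 deg C


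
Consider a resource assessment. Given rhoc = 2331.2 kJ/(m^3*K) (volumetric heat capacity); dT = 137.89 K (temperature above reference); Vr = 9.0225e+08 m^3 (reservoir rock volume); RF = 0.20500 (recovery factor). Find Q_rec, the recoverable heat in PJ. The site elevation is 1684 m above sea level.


Step 1: Q_s = Vr*rhoc*dT/1e12 = 9.0225e+08*2331.2*137.89/1e12 = 290.0275 PJ
Step 2: Q_rec = Q_s * RF = 290.0275 * 0.205 = 59.456 PJ
Q_rec = 59.456 PJ


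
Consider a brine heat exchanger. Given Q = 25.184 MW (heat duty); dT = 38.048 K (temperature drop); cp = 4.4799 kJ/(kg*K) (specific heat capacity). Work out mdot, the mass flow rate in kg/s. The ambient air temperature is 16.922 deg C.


mdot = Q * 1000 / (cp * dT)
mdot = 25.184 * 1000 / (4.4799 * 38.048)
mdot = 147.75 kg/s


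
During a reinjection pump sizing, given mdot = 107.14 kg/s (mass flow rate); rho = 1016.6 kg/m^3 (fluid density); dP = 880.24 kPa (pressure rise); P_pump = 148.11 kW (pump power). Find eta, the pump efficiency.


eta = mdot * dP / (rho * P_pump)
eta = 107.14 * 880.24 / (1016.6 * 148.11)
eta = 0.62635


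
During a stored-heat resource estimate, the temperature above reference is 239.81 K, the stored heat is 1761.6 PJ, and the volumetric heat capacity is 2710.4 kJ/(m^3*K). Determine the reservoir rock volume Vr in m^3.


Vr = Q_s * 1e12 / (rhoc * dT)
Vr = 1761.6 * 1e12 / (2710.4 * 239.81)
Vr = 2.7102e+09 m^3


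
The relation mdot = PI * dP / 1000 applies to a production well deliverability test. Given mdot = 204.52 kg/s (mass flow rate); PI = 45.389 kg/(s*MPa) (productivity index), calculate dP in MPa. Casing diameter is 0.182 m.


dP = mdot * 1000 / PI
dP = 204.52 * 1000 / 45.389
dP = 4505.938 kPa
Convert: 4505.938 kPa * 0.001 = 4.5059 MPa
dP = 4.5059 MPa


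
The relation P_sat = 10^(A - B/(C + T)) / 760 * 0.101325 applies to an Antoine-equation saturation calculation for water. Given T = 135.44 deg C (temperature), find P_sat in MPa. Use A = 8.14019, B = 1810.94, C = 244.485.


P_sat = 10^(A - B/(C + T)) / 760 * 0.101325
P_sat = 10^(8.14019 - 1810.94/(244.485 + 135.44)) / 760 * 0.101325
P_sat = 0.31515 MPa


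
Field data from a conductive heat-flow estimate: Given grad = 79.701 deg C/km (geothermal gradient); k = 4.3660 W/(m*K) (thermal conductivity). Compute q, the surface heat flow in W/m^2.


q = k * grad / 1000
q = 4.3660 * 79.701 / 1000
q = 0.34797 W/m^2


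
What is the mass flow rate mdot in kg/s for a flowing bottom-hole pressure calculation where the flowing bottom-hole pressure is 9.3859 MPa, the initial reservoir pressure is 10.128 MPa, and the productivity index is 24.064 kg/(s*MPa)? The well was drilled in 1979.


mdot = (P_i - P_wf) * PI
mdot = (10.128 - 9.3859) * 24.064
mdot = 17.858 kg/s


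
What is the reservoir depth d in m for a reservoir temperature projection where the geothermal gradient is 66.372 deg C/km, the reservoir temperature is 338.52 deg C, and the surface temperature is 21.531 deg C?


d = (T_res - T_surf) / grad * 1000
d = (338.52 - 21.531) / 66.372 * 1000
d = 4775.9 m


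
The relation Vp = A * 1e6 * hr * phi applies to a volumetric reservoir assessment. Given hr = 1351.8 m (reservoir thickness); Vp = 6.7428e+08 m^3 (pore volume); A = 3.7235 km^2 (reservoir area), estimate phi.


phi = Vp / (A * 1e6 * hr)
phi = 6.7428e+08 / (3.7235 * 1e6 * 1351.8)
phi = 0.13396


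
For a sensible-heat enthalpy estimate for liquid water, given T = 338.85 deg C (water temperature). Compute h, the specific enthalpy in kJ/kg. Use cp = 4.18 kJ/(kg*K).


h = cp * T
h = 4.18 * 338.85
h = 1416.4 kJ/kg


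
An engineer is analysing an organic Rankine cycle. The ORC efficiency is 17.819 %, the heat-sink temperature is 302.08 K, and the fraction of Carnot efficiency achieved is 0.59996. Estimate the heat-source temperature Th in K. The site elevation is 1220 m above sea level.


Th = Tc / (1 - (eta_orc/100)/f)
Th = 302.08 / (1 - (17.819/100)/0.59996)
Th = 429.70 K


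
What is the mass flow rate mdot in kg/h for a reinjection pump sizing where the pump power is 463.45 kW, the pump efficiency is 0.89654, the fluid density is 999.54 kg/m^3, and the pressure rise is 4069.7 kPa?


mdot = P_pump * rho * eta / dP
mdot = 463.45 * 999.54 * 0.89654 / 4069.7
mdot = 102.0494 kg/s
Convert: 102.0494 kg/s * 3600.0 = 3.6738e+05 kg/h
mdot = 3.6738e+05 kg/h


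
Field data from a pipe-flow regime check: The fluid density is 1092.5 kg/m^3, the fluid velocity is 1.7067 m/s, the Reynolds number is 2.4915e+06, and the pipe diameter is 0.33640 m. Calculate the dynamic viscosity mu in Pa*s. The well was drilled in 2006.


mu = rho * vel * D / Re
mu = 1092.5 * 1.7067 * 0.33640 / 2.4915e+06
mu = 0.00025175 Pa*s


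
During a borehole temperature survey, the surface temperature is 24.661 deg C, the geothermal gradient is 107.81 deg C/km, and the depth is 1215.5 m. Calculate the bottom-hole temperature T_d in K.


T_d = T_surf + grad * d / 1000
T_d = 24.661 + 107.81 * 1215.5 / 1000
T_d = 155.7041 deg C
Convert to K: 155.7041 + 273.15 = 428.85 K
T_d = 428.85 K


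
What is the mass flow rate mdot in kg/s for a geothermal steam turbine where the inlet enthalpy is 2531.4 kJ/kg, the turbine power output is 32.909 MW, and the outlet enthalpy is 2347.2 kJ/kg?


mdot = P * 1000 / (h_in - h_out)
mdot = 32.909 * 1000 / (2531.4 - 2347.2)
mdot = 178.66 kg/s


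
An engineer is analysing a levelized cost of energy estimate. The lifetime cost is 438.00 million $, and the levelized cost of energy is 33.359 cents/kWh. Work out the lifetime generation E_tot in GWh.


E_tot = C_tot / LCOE * 100
E_tot = 438.00 / 33.359 * 100
E_tot = 1313.0 GWh


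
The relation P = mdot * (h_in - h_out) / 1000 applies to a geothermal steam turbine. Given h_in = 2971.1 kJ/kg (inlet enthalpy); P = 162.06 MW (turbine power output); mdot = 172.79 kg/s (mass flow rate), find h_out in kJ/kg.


h_out = h_in - P * 1000 / mdot
h_out = 2971.1 - 162.06 * 1000 / 172.79
h_out = 2033.2 kJ/kg


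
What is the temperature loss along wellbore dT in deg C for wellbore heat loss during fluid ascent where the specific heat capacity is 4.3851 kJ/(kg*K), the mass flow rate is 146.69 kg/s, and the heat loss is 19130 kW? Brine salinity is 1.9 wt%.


dT = Q_loss / (mdot * cp)
dT = 19130 / (146.69 * 4.3851)
dT = 29.73959 K
Convert (temperature difference, 1 K = 1 deg C): 29.73959 K = 29.73959 deg C
dT = 29.740 deg C


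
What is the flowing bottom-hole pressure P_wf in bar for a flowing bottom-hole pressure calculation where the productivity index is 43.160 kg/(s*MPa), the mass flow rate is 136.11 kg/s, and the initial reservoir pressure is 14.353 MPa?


P_wf = P_i - mdot / PI
P_wf = 14.353 - 136.11 / 43.160
P_wf = 11.19939 MPa
Convert: 11.19939 MPa * 10.0 = 111.99 bar
P_wf = 111.99 bar


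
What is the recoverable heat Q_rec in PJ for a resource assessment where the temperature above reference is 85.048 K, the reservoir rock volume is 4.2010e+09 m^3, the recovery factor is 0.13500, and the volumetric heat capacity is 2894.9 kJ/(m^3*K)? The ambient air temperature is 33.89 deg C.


Step 1: Q_s = Vr*rhoc*dT/1e12 = 4.2010e+09*2894.9*85.048/1e12 = 1034.309 PJ
Step 2: Q_rec = Q_s * RF = 1034.309 * 0.135 = 139.63 PJ
Q_rec = 139.63 PJ


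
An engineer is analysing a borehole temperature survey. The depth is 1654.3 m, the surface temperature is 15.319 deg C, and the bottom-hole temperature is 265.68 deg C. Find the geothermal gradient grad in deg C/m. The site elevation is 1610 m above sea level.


grad = (T_d - T_surf) / d * 1000
grad = (265.68 - 15.319) / 1654.3 * 1000
grad = 151.3395 deg C/km
Convert: 151.3395 deg C/km * 0.001 = 0.15134 deg C/m
grad = 0.15134 deg C/m


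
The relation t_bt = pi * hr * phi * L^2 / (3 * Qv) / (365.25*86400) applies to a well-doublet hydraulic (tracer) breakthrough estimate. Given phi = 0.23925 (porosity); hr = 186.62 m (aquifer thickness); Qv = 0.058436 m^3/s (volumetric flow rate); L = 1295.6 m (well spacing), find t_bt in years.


t_bt = pi * hr * phi * L^2 / (3 * Qv) / (365.25*86400)
t_bt = pi * 186.62 * 0.23925 * 1295.6^2 / (3 * 0.058436) / (365.25*86400)
t_bt = 42.559 years


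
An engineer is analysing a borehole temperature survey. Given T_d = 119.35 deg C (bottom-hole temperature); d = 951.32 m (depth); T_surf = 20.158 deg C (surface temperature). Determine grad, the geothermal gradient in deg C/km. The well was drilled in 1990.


grad = (T_d - T_surf) / d * 1000
grad = (119.35 - 20.158) / 951.32 * 1000
grad = 104.27 deg C/km


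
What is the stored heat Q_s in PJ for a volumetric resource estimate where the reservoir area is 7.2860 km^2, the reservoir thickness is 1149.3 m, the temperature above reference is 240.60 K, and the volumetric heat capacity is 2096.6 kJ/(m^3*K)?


Step 1: Vr = A*1e6*hr = 7.286*1e6*1149.3 = 8.373800e+09 m^3
Step 2: Q_s = Vr*rhoc*dT/1e12 = 8.373800e+09*2096.6*240.6/1e12 = 4224.1 PJ
Q_s = 4224.1 PJ


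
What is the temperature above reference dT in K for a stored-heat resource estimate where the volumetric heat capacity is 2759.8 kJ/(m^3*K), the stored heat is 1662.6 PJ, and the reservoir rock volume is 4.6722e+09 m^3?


dT = Q_s * 1e12 / (Vr * rhoc)
dT = 1662.6 * 1e12 / (4.6722e+09 * 2759.8)
dT = 128.94 K


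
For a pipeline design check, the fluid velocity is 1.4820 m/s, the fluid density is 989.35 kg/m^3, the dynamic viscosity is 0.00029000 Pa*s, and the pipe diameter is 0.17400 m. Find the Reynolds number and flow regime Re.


Step 1: Re = rho*vel*D/mu = 989.35*1.482*0.174/0.00029 = 8.7973e+05
Step 2: Re = 8.7973e+05 > 4000, so flow is turbulent.
Re = 8.7973e+05 (turbulent)


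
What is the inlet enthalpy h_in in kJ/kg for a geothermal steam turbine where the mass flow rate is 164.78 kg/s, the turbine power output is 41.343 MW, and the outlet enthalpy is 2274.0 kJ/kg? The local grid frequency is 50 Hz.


h_in = h_out + P * 1000 / mdot
h_in = 2274.0 + 41.343 * 1000 / 164.78
h_in = 2524.9 kJ/kg


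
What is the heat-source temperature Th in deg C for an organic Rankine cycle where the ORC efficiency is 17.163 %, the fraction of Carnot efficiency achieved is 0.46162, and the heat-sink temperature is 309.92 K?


Th = Tc / (1 - (eta_orc/100)/f)
Th = 309.92 / (1 - (17.163/100)/0.46162)
Th = 493.3455 K
Convert to deg C: 493.3455 - 273.15 = 220.20 deg C
Th = 220.20 deg C


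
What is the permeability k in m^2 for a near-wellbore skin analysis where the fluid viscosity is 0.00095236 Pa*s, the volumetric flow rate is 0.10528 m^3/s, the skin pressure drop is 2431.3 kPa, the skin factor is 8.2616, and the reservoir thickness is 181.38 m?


k = S*q*mu / (2*pi*dP_s*1000*hr)
k = 8.2616*0.10528*0.00095236 / (2*pi*2431.3*1000*181.38)
k = 2.9895e-13 m^2


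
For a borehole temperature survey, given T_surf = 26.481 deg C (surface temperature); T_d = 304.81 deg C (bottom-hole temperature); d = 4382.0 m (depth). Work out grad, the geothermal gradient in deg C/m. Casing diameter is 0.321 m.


grad = (T_d - T_surf) / d * 1000
grad = (304.81 - 26.481) / 4382.0 * 1000
grad = 63.51643 deg C/km
Convert: 63.51643 deg C/km * 0.001 = 0.063516 deg C/m
grad = 0.063516 deg C/m


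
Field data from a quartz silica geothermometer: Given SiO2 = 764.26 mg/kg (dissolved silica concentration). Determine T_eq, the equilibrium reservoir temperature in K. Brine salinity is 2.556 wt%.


T_eq = 1309 / (5.19 - log10(SiO2)) - 273.15
T_eq = 1309 / (5.19 - log10(764.26)) - 273.15
T_eq = 294.3129 deg C
Convert to K: 294.3129 + 273.15 = 567.46 K
T_eq = 567.46 K


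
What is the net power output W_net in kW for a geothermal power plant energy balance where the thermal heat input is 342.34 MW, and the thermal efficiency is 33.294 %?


W_net = eta / 100 * Q_in
W_net = 33.294 / 100 * 342.34
W_net = 113.9787 MW
Convert: 113.9787 MW * 1000.0 = 1.1398e+05 kW
W_net = 1.1398e+05 kW


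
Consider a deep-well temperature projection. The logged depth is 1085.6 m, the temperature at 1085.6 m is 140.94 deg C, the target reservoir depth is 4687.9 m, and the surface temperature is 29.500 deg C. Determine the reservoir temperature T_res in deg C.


Step 1: grad = (T_d1 - T_surf)/d1 * 1000 = (140.94 - 29.5)/1085.6 * 1000 = 102.6529 deg C/km
Step 2: T_res = T_surf + grad*d2/1000 = 29.5 + 102.6529*4687.9/1000 = 510.73 deg C
T_res = 510.73 deg C


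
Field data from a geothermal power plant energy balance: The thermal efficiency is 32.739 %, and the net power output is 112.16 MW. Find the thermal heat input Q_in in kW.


Q_in = W_net / (eta / 100)
Q_in = 112.16 / (32.739 / 100)
Q_in = 342.5884 MW
Convert: 342.5884 MW * 1000.0 = 3.4259e+05 kW
Q_in = 3.4259e+05 kW


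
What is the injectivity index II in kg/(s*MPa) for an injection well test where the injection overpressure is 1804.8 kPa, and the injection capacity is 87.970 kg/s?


II = mdot * 1000 / dP
II = 87.970 * 1000 / 1804.8
II = 48.742 kg/(s*MPa)


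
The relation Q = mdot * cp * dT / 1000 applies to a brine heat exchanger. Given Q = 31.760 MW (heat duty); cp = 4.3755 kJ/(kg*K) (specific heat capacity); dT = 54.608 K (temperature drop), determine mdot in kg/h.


mdot = Q * 1000 / (cp * dT)
mdot = 31.760 * 1000 / (4.3755 * 54.608)
mdot = 132.9219 kg/s
Convert: 132.9219 kg/s * 3600.0 = 4.7852e+05 kg/h
mdot = 4.7852e+05 kg/h


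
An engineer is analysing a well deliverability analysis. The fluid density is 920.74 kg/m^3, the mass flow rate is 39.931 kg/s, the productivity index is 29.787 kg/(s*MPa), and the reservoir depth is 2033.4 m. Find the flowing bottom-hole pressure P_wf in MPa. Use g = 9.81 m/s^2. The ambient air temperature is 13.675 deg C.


Step 1: P_i = rho*g*h/1e6 = 920.74*9.81*2033.4/1e6 = 18.36660 MPa
Step 2: P_wf = P_i - mdot/PI = 18.36660 - 39.931/29.787 = 17.026 MPa
P_wf = 17.026 MPa


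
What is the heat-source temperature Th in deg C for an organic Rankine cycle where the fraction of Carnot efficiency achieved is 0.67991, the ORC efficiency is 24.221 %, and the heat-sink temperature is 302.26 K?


Th = Tc / (1 - (eta_orc/100)/f)
Th = 302.26 / (1 - (24.221/100)/0.67991)
Th = 469.5216 K
Convert to deg C: 469.5216 - 273.15 = 196.37 deg C
Th = 196.37 deg C


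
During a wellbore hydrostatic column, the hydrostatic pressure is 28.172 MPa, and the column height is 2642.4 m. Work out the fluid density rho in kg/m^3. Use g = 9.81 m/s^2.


rho = P * 1e6 / (g * h)
rho = 28.172 * 1e6 / (9.81 * 2642.4)
rho = 1086.8 kg/m^3


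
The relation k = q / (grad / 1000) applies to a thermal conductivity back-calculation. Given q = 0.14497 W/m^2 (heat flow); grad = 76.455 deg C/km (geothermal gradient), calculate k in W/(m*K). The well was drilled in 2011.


k = q / (grad / 1000)
k = 0.14497 / (76.455 / 1000)
k = 1.8961 W/(m*K)


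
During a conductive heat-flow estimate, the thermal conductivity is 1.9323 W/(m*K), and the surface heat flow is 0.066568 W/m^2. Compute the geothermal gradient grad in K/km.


grad = q * 1000 / k
grad = 0.066568 * 1000 / 1.9323
grad = 34.45014 deg C/km
Convert: 34.45014 deg C/km * 1.0 = 34.450 K/km
grad = 34.450 K/km


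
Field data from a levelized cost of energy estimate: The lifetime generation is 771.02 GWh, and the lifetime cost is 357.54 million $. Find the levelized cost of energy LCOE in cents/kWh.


LCOE = C_tot / E_tot * 100
LCOE = 357.54 / 771.02 * 100
LCOE = 46.372 cents/kWh


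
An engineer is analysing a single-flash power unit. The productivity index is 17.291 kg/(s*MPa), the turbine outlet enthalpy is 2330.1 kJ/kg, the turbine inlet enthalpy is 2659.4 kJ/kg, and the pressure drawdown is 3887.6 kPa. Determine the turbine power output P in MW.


Step 1: mdot = PI * dP / 1000 = 17.291 * 3887.6 / 1000 = 67.22049 kg/s
Step 2: P = mdot*(h_in - h_out)/1000 = 67.22049*(2659.4 - 2330.1)/1000 = 22.136 MW
P = 22.136 MW


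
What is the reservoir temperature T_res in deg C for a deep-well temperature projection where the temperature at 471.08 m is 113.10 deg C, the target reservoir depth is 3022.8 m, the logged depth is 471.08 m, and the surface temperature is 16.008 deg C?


Step 1: grad = (T_d1 - T_surf)/d1 * 1000 = (113.1 - 16.008)/471.08 * 1000 = 206.1051 deg C/km
Step 2: T_res = T_surf + grad*d2/1000 = 16.008 + 206.1051*3022.8/1000 = 639.02 deg C
T_res = 639.02 deg C


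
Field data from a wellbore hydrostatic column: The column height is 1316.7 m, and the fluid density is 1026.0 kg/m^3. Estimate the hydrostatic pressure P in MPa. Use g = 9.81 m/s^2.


P = rho * g * h / 1e6
P = 1026.0 * 9.81 * 1316.7 / 1e6
P = 13.253 MPa


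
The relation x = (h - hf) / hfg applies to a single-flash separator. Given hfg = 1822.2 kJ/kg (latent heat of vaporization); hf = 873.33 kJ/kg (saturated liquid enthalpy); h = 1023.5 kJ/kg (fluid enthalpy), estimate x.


x = (h - hf) / hfg
x = (1023.5 - 873.33) / 1822.2
x = 0.082411


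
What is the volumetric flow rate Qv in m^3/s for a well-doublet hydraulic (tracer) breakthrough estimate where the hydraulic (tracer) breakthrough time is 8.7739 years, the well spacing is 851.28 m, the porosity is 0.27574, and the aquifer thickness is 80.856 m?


Qv = pi*hr*phi*L^2 / (3*t_bt*365.25*86400)
Qv = pi*80.856*0.27574*851.28^2 / (3*8.7739*365.25*86400)
Qv = 0.061107 m^3/s


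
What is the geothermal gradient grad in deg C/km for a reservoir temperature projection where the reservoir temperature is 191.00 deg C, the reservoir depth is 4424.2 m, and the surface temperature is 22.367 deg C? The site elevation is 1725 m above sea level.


grad = (T_res - T_surf) / d * 1000
grad = (191.00 - 22.367) / 4424.2 * 1000
grad = 38.116 deg C/km


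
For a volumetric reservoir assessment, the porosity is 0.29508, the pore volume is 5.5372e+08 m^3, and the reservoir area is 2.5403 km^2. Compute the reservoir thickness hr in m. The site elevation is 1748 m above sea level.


hr = Vp / (A * 1e6 * phi)
hr = 5.5372e+08 / (2.5403 * 1e6 * 0.29508)
hr = 738.70 m


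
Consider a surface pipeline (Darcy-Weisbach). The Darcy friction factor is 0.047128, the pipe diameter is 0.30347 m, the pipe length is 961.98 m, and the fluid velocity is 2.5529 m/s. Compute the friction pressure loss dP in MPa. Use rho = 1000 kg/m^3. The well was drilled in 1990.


dP = f * (L/D) * (rho*vel^2/2) / 1000
dP = 0.047128 * (961.98/0.30347) * (1000*2.5529^2/2) / 1000
dP = 486.8183 kPa
Convert: 486.8183 kPa * 0.001 = 0.48682 MPa
dP = 0.48682 MPa


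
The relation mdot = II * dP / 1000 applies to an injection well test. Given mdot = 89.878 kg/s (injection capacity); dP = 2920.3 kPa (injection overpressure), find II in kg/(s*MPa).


II = mdot * 1000 / dP
II = 89.878 * 1000 / 2920.3
II = 30.777 kg/(s*MPa)


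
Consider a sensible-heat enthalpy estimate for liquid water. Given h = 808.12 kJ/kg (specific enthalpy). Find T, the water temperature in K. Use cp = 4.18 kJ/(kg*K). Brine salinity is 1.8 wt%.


T = h / cp
T = 808.12 / 4.18
T = 193.3301 deg C
Convert to K: 193.3301 + 273.15 = 466.48 K
T = 466.48 K


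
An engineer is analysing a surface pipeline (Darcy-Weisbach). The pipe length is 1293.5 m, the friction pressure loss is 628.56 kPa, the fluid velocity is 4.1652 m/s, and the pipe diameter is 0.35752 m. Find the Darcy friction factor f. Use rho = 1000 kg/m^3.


f = dP*1000 / ((L/D)*(rho*vel^2/2))
f = 628.56*1000 / ((1293.5/0.35752)*(1000*4.1652^2/2))
f = 0.020028


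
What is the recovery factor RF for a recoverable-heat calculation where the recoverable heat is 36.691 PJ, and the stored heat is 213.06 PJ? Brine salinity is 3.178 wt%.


RF = Q_rec / Q_s
RF = 36.691 / 213.06
RF = 0.17221


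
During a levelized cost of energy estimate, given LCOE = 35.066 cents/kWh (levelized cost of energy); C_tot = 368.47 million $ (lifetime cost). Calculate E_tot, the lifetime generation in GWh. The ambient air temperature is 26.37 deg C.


E_tot = C_tot / LCOE * 100
E_tot = 368.47 / 35.066 * 100
E_tot = 1050.8 GWh


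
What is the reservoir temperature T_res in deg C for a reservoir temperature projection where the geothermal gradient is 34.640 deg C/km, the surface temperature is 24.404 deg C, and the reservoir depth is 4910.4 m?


T_res = T_surf + grad * d / 1000
T_res = 24.404 + 34.640 * 4910.4 / 1000
T_res = 194.50 deg C


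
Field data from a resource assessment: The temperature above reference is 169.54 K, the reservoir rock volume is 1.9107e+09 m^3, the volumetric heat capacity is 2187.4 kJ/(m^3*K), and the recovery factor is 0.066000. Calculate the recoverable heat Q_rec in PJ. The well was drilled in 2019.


Step 1: Q_s = Vr*rhoc*dT/1e12 = 1.9107e+09*2187.4*169.54/1e12 = 708.5865 PJ
Step 2: Q_rec = Q_s * RF = 708.5865 * 0.066 = 46.767 PJ
Q_rec = 46.767 PJ


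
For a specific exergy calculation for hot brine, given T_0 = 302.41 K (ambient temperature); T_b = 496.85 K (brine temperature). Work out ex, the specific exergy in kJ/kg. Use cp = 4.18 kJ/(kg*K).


ex = cp * ((T_b - T_0) - T_0 * ln(T_b/T_0))
ex = 4.18 * ((496.85 - 302.41) - 302.41 * ln(496.85/302.41))
ex = 185.14 kJ/kg


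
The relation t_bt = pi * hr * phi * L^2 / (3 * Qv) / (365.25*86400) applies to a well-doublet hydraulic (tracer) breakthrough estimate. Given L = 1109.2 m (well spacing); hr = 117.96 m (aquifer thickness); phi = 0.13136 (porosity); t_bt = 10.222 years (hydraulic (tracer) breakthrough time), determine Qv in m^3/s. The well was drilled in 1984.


Qv = pi*hr*phi*L^2 / (3*t_bt*365.25*86400)
Qv = pi*117.96*0.13136*1109.2^2 / (3*10.222*365.25*86400)
Qv = 0.061888 m^3/s


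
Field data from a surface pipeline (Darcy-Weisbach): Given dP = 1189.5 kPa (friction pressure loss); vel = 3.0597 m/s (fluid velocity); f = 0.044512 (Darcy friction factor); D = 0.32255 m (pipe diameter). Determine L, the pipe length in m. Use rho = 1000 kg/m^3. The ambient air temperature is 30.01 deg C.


L = dP*1000*D / (f*rho*vel^2/2)
L = 1189.5*1000*0.32255 / (0.044512*1000*3.0597^2/2)
L = 1841.4 m


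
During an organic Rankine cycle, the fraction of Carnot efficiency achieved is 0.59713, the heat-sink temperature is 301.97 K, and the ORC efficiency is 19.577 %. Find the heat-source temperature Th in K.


Th = Tc / (1 - (eta_orc/100)/f)
Th = 301.97 / (1 - (19.577/100)/0.59713)
Th = 449.26 K


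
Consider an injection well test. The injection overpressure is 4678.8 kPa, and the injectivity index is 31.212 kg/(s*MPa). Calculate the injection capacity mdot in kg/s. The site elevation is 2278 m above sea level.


mdot = II * dP / 1000
mdot = 31.212 * 4678.8 / 1000
mdot = 146.03 kg/s


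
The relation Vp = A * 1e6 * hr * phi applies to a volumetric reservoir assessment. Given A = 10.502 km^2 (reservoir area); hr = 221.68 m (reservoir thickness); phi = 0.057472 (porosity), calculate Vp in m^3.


Vp = A * 1e6 * hr * phi
Vp = 10.502 * 1e6 * 221.68 * 0.057472
Vp = 1.3380e+08 m^3


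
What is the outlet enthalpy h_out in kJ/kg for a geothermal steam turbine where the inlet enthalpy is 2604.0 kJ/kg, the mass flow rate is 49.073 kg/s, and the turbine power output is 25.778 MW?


h_out = h_in - P * 1000 / mdot
h_out = 2604.0 - 25.778 * 1000 / 49.073
h_out = 2078.7 kJ/kg


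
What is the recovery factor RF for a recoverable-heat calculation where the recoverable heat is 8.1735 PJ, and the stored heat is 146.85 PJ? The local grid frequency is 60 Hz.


RF = Q_rec / Q_s
RF = 8.1735 / 146.85
RF = 0.055659


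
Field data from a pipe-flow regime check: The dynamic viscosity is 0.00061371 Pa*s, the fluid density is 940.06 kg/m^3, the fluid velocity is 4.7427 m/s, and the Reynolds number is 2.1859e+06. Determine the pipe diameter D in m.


D = Re * mu / (rho * vel)
D = 2.1859e+06 * 0.00061371 / (940.06 * 4.7427)
D = 0.30089 m


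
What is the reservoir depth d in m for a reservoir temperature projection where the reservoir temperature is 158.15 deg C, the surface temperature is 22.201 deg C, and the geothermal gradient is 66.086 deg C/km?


d = (T_res - T_surf) / grad * 1000
d = (158.15 - 22.201) / 66.086 * 1000
d = 2057.2 m


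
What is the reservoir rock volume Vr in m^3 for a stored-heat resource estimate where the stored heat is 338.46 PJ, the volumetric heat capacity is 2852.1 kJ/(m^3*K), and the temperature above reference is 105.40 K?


Vr = Q_s * 1e12 / (rhoc * dT)
Vr = 338.46 * 1e12 / (2852.1 * 105.40)
Vr = 1.1259e+09 m^3


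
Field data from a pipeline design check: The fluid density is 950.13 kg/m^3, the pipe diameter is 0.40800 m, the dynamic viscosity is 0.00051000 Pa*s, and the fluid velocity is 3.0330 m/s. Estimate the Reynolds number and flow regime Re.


Step 1: Re = rho*vel*D/mu = 950.13*3.033*0.408/0.00051 = 2.3054e+06
Step 2: Re = 2.3054e+06 > 4000, so flow is turbulent.
Re = 2.3054e+06 (turbulent)


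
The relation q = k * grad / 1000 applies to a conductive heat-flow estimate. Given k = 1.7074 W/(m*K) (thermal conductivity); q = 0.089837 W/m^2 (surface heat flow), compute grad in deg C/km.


grad = q * 1000 / k
grad = 0.089837 * 1000 / 1.7074
grad = 52.616 deg C/km


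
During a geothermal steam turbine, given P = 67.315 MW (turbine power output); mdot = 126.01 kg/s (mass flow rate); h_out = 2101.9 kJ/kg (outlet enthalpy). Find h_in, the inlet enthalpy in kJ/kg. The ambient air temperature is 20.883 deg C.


h_in = h_out + P * 1000 / mdot
h_in = 2101.9 + 67.315 * 1000 / 126.01
h_in = 2636.1 kJ/kg


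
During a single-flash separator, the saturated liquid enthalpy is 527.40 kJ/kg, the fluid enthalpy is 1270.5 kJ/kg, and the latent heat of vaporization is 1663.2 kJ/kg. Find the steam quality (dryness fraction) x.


x = (h - hf) / hfg
x = (1270.5 - 527.40) / 1663.2
x = 0.44679


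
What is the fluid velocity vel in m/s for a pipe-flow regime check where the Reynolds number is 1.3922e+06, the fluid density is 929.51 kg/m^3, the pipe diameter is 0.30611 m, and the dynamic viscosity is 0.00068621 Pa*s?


vel = Re * mu / (rho * D)
vel = 1.3922e+06 * 0.00068621 / (929.51 * 0.30611)
vel = 3.3576 m/s


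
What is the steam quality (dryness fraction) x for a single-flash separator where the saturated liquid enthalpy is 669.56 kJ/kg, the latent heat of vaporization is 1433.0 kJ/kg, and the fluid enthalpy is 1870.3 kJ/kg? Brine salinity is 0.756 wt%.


x = (h - hf) / hfg
x = (1870.3 - 669.56) / 1433.0
x = 0.83792


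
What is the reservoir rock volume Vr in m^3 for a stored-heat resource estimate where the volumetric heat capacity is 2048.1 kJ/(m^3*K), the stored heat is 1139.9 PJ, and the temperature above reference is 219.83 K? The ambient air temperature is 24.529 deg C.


Vr = Q_s * 1e12 / (rhoc * dT)
Vr = 1139.9 * 1e12 / (2048.1 * 219.83)
Vr = 2.5318e+09 m^3


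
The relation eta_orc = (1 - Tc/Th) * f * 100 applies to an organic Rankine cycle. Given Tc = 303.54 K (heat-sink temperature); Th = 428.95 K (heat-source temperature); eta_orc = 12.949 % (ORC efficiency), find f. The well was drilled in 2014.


f = (eta_orc/100) / (1 - Tc/Th)
f = (12.949/100) / (1 - 303.54/428.95)
f = 0.44291


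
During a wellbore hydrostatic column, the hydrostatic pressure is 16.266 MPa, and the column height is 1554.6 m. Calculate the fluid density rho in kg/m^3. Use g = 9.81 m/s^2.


rho = P * 1e6 / (g * h)
rho = 16.266 * 1e6 / (9.81 * 1554.6)
rho = 1066.6 kg/m^3


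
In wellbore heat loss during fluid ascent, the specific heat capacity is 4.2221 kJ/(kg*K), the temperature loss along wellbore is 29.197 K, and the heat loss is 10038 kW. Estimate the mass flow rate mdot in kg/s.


mdot = Q_loss / (cp * dT)
mdot = 10038 / (4.2221 * 29.197)
mdot = 81.429 kg/s


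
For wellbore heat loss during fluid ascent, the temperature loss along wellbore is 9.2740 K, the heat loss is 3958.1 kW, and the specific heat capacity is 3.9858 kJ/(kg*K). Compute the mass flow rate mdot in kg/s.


mdot = Q_loss / (cp * dT)
mdot = 3958.1 / (3.9858 * 9.2740)
mdot = 107.08 kg/s


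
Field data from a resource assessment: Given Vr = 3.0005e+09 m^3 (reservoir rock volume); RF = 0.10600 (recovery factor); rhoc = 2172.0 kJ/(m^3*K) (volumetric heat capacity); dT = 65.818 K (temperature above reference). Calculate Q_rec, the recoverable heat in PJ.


Step 1: Q_s = Vr*rhoc*dT/1e12 = 3.0005e+09*2172.0*65.818/1e12 = 428.9416 PJ
Step 2: Q_rec = Q_s * RF = 428.9416 * 0.106 = 45.468 PJ
Q_rec = 45.468 PJ


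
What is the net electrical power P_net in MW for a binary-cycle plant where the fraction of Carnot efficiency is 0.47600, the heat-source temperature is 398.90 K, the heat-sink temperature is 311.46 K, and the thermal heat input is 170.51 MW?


Step 1: eta = (1 - Tc/Th)*f = (1 - 311.46/398.9)*0.476 = 0.1043405
Step 2: P_net = eta * Q_in = 0.1043405 * 170.51 = 17.791 MW
P_net = 17.791 MW
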